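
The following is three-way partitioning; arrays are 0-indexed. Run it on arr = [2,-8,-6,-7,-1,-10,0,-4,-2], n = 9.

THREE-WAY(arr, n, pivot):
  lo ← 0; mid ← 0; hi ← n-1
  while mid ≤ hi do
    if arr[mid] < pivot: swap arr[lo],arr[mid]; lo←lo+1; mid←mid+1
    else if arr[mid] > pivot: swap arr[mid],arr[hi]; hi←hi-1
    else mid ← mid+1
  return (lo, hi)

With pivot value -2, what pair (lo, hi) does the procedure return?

lo=0 mid=0 hi=8
2>-2: swap(0,8), hi=7 ⇒ [-2,-8,-6,-7,-1,-10,0,-4,2]
-2=-2: mid=1
-8<-2: swap(0,1), lo=1 mid=2 ⇒ [-8,-2,-6,-7,-1,-10,0,-4,2]
-6<-2: swap(1,2), lo=2 mid=3 ⇒ [-8,-6,-2,-7,-1,-10,0,-4,2]
-7<-2: swap(2,3), lo=3 mid=4 ⇒ [-8,-6,-7,-2,-1,-10,0,-4,2]
-1>-2: swap(4,7), hi=6 ⇒ [-8,-6,-7,-2,-4,-10,0,-1,2]
-4<-2: swap(3,4), lo=4 mid=5 ⇒ [-8,-6,-7,-4,-2,-10,0,-1,2]
-10<-2: swap(4,5), lo=5 mid=6 ⇒ [-8,-6,-7,-4,-10,-2,0,-1,2]
0>-2: swap(6,6), hi=5 ⇒ [-8,-6,-7,-4,-10,-2,0,-1,2]
done. lo=5 hi=5; arr=[-8,-6,-7,-4,-10,-2,0,-1,2]

(5, 5)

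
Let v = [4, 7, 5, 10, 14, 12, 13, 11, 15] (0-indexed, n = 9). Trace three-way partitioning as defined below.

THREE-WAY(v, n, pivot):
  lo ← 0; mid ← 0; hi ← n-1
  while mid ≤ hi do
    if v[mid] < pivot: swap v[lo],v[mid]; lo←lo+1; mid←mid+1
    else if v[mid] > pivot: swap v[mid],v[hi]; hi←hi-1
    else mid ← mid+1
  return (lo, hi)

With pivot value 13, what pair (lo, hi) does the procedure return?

lo=0 mid=0 hi=8
4<13: swap(0,0), lo=1 mid=1 ⇒ [4, 7, 5, 10, 14, 12, 13, 11, 15]
7<13: swap(1,1), lo=2 mid=2 ⇒ [4, 7, 5, 10, 14, 12, 13, 11, 15]
5<13: swap(2,2), lo=3 mid=3 ⇒ [4, 7, 5, 10, 14, 12, 13, 11, 15]
10<13: swap(3,3), lo=4 mid=4 ⇒ [4, 7, 5, 10, 14, 12, 13, 11, 15]
14>13: swap(4,8), hi=7 ⇒ [4, 7, 5, 10, 15, 12, 13, 11, 14]
15>13: swap(4,7), hi=6 ⇒ [4, 7, 5, 10, 11, 12, 13, 15, 14]
11<13: swap(4,4), lo=5 mid=5 ⇒ [4, 7, 5, 10, 11, 12, 13, 15, 14]
12<13: swap(5,5), lo=6 mid=6 ⇒ [4, 7, 5, 10, 11, 12, 13, 15, 14]
13=13: mid=7
done. lo=6 hi=6; v=[4, 7, 5, 10, 11, 12, 13, 15, 14]

(6, 6)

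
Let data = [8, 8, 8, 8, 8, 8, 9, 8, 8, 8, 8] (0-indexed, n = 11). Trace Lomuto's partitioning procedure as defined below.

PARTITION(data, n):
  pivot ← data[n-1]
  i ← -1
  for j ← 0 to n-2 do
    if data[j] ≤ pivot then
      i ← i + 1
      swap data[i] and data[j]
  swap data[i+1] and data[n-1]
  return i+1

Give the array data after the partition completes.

[8, 8, 8, 8, 8, 8, 8, 8, 8, 8, 9]

pivot = data[10] = 8; i = -1
j=0: data[0]=8 ≤ 8 → i=0, swap data[0],data[0] (no change) → [8, 8, 8, 8, 8, 8, 9, 8, 8, 8, 8]
j=1: data[1]=8 ≤ 8 → i=1, swap data[1],data[1] (no change) → [8, 8, 8, 8, 8, 8, 9, 8, 8, 8, 8]
j=2: data[2]=8 ≤ 8 → i=2, swap data[2],data[2] (no change) → [8, 8, 8, 8, 8, 8, 9, 8, 8, 8, 8]
j=3: data[3]=8 ≤ 8 → i=3, swap data[3],data[3] (no change) → [8, 8, 8, 8, 8, 8, 9, 8, 8, 8, 8]
j=4: data[4]=8 ≤ 8 → i=4, swap data[4],data[4] (no change) → [8, 8, 8, 8, 8, 8, 9, 8, 8, 8, 8]
j=5: data[5]=8 ≤ 8 → i=5, swap data[5],data[5] (no change) → [8, 8, 8, 8, 8, 8, 9, 8, 8, 8, 8]
j=6: data[6]=9 > 8 → no swap
j=7: data[7]=8 ≤ 8 → i=6, swap data[6],data[7] → [8, 8, 8, 8, 8, 8, 8, 9, 8, 8, 8]
j=8: data[8]=8 ≤ 8 → i=7, swap data[7],data[8] → [8, 8, 8, 8, 8, 8, 8, 8, 9, 8, 8]
j=9: data[9]=8 ≤ 8 → i=8, swap data[8],data[9] → [8, 8, 8, 8, 8, 8, 8, 8, 8, 9, 8]
final swap data[9],data[10] → [8, 8, 8, 8, 8, 8, 8, 8, 8, 8, 9]; return 9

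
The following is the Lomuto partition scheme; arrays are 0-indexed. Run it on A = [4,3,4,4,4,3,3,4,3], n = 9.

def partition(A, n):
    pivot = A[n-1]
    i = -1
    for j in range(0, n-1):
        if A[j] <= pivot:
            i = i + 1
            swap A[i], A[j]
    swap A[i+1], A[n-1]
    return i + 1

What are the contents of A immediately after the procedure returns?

[3,3,3,3,4,4,4,4,4]

pivot=3, i=-1
j=0: 4>3, skip
j=1: 3≤3, i=0, swap(0,1) ⇒ [3,4,4,4,4,3,3,4,3]
j=2: 4>3, skip
j=3: 4>3, skip
j=4: 4>3, skip
j=5: 3≤3, i=1, swap(1,5) ⇒ [3,3,4,4,4,4,3,4,3]
j=6: 3≤3, i=2, swap(2,6) ⇒ [3,3,3,4,4,4,4,4,3]
j=7: 4>3, skip
swap(3,8) ⇒ [3,3,3,3,4,4,4,4,4]; return 3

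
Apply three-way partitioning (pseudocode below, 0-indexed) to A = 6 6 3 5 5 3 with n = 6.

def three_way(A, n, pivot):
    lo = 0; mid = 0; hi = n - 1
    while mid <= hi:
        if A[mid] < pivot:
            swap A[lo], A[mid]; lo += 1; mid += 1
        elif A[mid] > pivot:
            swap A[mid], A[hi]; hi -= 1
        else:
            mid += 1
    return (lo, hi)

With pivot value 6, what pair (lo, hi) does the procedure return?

pivot = 6; lo=0, mid=0, hi=5
A[mid]=6=6: mid=1
A[mid]=6=6: mid=2
A[mid]=3<6: swap A[0],A[2]; lo=1,mid=3 → 3 6 6 5 5 3
A[mid]=5<6: swap A[1],A[3]; lo=2,mid=4 → 3 5 6 6 5 3
A[mid]=5<6: swap A[2],A[4]; lo=3,mid=5 → 3 5 5 6 6 3
A[mid]=3<6: swap A[3],A[5]; lo=4,mid=6 → 3 5 5 3 6 6
end: lo=4, hi=5; A = 3 5 5 3 6 6

(4, 5)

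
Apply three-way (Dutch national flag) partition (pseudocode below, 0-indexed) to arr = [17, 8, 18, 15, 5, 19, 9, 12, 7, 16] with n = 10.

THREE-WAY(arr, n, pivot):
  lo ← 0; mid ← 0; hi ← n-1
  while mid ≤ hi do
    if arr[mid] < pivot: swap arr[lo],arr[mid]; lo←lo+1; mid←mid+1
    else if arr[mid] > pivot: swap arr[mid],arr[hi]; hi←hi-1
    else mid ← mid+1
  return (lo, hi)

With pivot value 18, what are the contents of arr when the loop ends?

[17, 8, 15, 5, 16, 9, 12, 7, 18, 19]

pivot = 18; lo=0, mid=0, hi=9
arr[mid]=17<18: swap arr[0],arr[0]; lo=1,mid=1 → [17, 8, 18, 15, 5, 19, 9, 12, 7, 16]
arr[mid]=8<18: swap arr[1],arr[1]; lo=2,mid=2 → [17, 8, 18, 15, 5, 19, 9, 12, 7, 16]
arr[mid]=18=18: mid=3
arr[mid]=15<18: swap arr[2],arr[3]; lo=3,mid=4 → [17, 8, 15, 18, 5, 19, 9, 12, 7, 16]
arr[mid]=5<18: swap arr[3],arr[4]; lo=4,mid=5 → [17, 8, 15, 5, 18, 19, 9, 12, 7, 16]
arr[mid]=19>18: swap arr[5],arr[9]; hi=8 → [17, 8, 15, 5, 18, 16, 9, 12, 7, 19]
arr[mid]=16<18: swap arr[4],arr[5]; lo=5,mid=6 → [17, 8, 15, 5, 16, 18, 9, 12, 7, 19]
arr[mid]=9<18: swap arr[5],arr[6]; lo=6,mid=7 → [17, 8, 15, 5, 16, 9, 18, 12, 7, 19]
arr[mid]=12<18: swap arr[6],arr[7]; lo=7,mid=8 → [17, 8, 15, 5, 16, 9, 12, 18, 7, 19]
arr[mid]=7<18: swap arr[7],arr[8]; lo=8,mid=9 → [17, 8, 15, 5, 16, 9, 12, 7, 18, 19]
end: lo=8, hi=8; arr = [17, 8, 15, 5, 16, 9, 12, 7, 18, 19]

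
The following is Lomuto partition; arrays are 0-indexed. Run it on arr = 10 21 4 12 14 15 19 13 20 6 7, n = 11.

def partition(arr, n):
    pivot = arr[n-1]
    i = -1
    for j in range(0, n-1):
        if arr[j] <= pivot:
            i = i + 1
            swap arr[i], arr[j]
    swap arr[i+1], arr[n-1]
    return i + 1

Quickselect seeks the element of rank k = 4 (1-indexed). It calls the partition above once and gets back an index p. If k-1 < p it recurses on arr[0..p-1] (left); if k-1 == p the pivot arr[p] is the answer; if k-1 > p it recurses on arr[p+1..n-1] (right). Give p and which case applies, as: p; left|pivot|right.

2; right

pivot=7, i=-1
j=0: 10>7, skip
j=1: 21>7, skip
j=2: 4≤7, i=0, swap(0,2) ⇒ 4 21 10 12 14 15 19 13 20 6 7
j=3: 12>7, skip
j=4: 14>7, skip
j=5: 15>7, skip
j=6: 19>7, skip
j=7: 13>7, skip
j=8: 20>7, skip
j=9: 6≤7, i=1, swap(1,9) ⇒ 4 6 10 12 14 15 19 13 20 21 7
swap(2,10) ⇒ 4 6 7 12 14 15 19 13 20 21 10; return 2
p = 2; k-1 = 3 > 2 ⇒ right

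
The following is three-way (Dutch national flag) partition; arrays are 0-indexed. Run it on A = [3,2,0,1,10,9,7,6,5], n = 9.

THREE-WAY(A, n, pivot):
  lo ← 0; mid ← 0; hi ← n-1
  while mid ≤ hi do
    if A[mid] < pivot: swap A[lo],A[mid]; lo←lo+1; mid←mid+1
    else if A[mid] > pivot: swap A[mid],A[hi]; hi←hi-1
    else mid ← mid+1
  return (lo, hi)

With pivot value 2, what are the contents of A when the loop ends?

[1,0,2,10,9,7,6,5,3]

pivot = 2; lo=0, mid=0, hi=8
A[mid]=3>2: swap A[0],A[8]; hi=7 → [5,2,0,1,10,9,7,6,3]
A[mid]=5>2: swap A[0],A[7]; hi=6 → [6,2,0,1,10,9,7,5,3]
A[mid]=6>2: swap A[0],A[6]; hi=5 → [7,2,0,1,10,9,6,5,3]
A[mid]=7>2: swap A[0],A[5]; hi=4 → [9,2,0,1,10,7,6,5,3]
A[mid]=9>2: swap A[0],A[4]; hi=3 → [10,2,0,1,9,7,6,5,3]
A[mid]=10>2: swap A[0],A[3]; hi=2 → [1,2,0,10,9,7,6,5,3]
A[mid]=1<2: swap A[0],A[0]; lo=1,mid=1 → [1,2,0,10,9,7,6,5,3]
A[mid]=2=2: mid=2
A[mid]=0<2: swap A[1],A[2]; lo=2,mid=3 → [1,0,2,10,9,7,6,5,3]
end: lo=2, hi=2; A = [1,0,2,10,9,7,6,5,3]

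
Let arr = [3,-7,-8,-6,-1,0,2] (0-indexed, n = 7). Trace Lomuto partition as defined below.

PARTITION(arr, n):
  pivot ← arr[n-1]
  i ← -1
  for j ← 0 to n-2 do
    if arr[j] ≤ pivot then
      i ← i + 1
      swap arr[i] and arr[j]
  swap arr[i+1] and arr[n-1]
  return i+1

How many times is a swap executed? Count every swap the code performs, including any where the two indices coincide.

pivot = arr[6] = 2; i = -1
j=0: arr[0]=3 > 2 → no swap
j=1: arr[1]=-7 ≤ 2 → i=0, swap arr[0],arr[1] → [-7,3,-8,-6,-1,0,2]
j=2: arr[2]=-8 ≤ 2 → i=1, swap arr[1],arr[2] → [-7,-8,3,-6,-1,0,2]
j=3: arr[3]=-6 ≤ 2 → i=2, swap arr[2],arr[3] → [-7,-8,-6,3,-1,0,2]
j=4: arr[4]=-1 ≤ 2 → i=3, swap arr[3],arr[4] → [-7,-8,-6,-1,3,0,2]
j=5: arr[5]=0 ≤ 2 → i=4, swap arr[4],arr[5] → [-7,-8,-6,-1,0,3,2]
final swap arr[5],arr[6] → [-7,-8,-6,-1,0,2,3]; return 5

6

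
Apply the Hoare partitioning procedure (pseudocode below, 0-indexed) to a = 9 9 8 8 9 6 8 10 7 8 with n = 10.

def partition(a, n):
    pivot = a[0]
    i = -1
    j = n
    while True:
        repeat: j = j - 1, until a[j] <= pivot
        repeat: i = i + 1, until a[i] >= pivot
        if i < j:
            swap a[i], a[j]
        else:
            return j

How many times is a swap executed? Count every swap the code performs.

pivot=9
j stops at 9 (8), i stops at 0 (9); swap ⇒ 8 9 8 8 9 6 8 10 7 9
j stops at 8 (7), i stops at 1 (9); swap ⇒ 8 7 8 8 9 6 8 10 9 9
j stops at 6 (8), i stops at 4 (9); swap ⇒ 8 7 8 8 8 6 9 10 9 9
j stops at 5, i stops at 6; i≥j ⇒ return 5. a=8 7 8 8 8 6 9 10 9 9

3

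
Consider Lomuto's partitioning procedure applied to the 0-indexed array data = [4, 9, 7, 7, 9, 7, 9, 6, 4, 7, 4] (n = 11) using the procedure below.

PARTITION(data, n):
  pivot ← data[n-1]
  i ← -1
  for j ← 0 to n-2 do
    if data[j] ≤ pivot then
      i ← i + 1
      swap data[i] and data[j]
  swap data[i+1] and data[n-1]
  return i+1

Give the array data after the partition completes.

pivot = data[10] = 4; i = -1
j=0: data[0]=4 ≤ 4 → i=0, swap data[0],data[0] (no change) → [4, 9, 7, 7, 9, 7, 9, 6, 4, 7, 4]
j=1: data[1]=9 > 4 → no swap
j=2: data[2]=7 > 4 → no swap
j=3: data[3]=7 > 4 → no swap
j=4: data[4]=9 > 4 → no swap
j=5: data[5]=7 > 4 → no swap
j=6: data[6]=9 > 4 → no swap
j=7: data[7]=6 > 4 → no swap
j=8: data[8]=4 ≤ 4 → i=1, swap data[1],data[8] → [4, 4, 7, 7, 9, 7, 9, 6, 9, 7, 4]
j=9: data[9]=7 > 4 → no swap
final swap data[2],data[10] → [4, 4, 4, 7, 9, 7, 9, 6, 9, 7, 7]; return 2

[4, 4, 4, 7, 9, 7, 9, 6, 9, 7, 7]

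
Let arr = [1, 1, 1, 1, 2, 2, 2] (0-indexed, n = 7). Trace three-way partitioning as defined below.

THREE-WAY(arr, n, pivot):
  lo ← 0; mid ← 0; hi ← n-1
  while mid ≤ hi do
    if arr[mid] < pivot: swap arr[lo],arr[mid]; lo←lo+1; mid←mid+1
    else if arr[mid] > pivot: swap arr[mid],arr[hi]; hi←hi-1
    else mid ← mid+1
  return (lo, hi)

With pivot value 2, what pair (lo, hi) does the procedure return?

pivot = 2; lo=0, mid=0, hi=6
arr[mid]=1<2: swap arr[0],arr[0]; lo=1,mid=1 → [1, 1, 1, 1, 2, 2, 2]
arr[mid]=1<2: swap arr[1],arr[1]; lo=2,mid=2 → [1, 1, 1, 1, 2, 2, 2]
arr[mid]=1<2: swap arr[2],arr[2]; lo=3,mid=3 → [1, 1, 1, 1, 2, 2, 2]
arr[mid]=1<2: swap arr[3],arr[3]; lo=4,mid=4 → [1, 1, 1, 1, 2, 2, 2]
arr[mid]=2=2: mid=5
arr[mid]=2=2: mid=6
arr[mid]=2=2: mid=7
end: lo=4, hi=6; arr = [1, 1, 1, 1, 2, 2, 2]

(4, 6)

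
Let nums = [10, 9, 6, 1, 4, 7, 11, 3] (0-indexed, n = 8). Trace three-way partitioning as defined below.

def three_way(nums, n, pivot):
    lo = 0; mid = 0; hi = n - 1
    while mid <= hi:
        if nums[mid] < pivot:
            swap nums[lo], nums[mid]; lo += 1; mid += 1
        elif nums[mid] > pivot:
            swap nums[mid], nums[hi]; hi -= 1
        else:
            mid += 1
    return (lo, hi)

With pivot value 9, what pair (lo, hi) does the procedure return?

pivot = 9; lo=0, mid=0, hi=7
nums[mid]=10>9: swap nums[0],nums[7]; hi=6 → [3, 9, 6, 1, 4, 7, 11, 10]
nums[mid]=3<9: swap nums[0],nums[0]; lo=1,mid=1 → [3, 9, 6, 1, 4, 7, 11, 10]
nums[mid]=9=9: mid=2
nums[mid]=6<9: swap nums[1],nums[2]; lo=2,mid=3 → [3, 6, 9, 1, 4, 7, 11, 10]
nums[mid]=1<9: swap nums[2],nums[3]; lo=3,mid=4 → [3, 6, 1, 9, 4, 7, 11, 10]
nums[mid]=4<9: swap nums[3],nums[4]; lo=4,mid=5 → [3, 6, 1, 4, 9, 7, 11, 10]
nums[mid]=7<9: swap nums[4],nums[5]; lo=5,mid=6 → [3, 6, 1, 4, 7, 9, 11, 10]
nums[mid]=11>9: swap nums[6],nums[6]; hi=5 → [3, 6, 1, 4, 7, 9, 11, 10]
end: lo=5, hi=5; nums = [3, 6, 1, 4, 7, 9, 11, 10]

(5, 5)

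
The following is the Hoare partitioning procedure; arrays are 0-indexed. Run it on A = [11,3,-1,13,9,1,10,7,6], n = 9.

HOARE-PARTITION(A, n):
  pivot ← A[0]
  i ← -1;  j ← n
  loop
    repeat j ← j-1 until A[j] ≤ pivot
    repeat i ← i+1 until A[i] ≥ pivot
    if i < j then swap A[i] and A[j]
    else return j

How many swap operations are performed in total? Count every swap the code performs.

2

pivot = A[0] = 11; i = -1, j = 9
j→8 (A[8]=6≤11), i→0 (A[0]=11≥11); i<j, swap → [6,3,-1,13,9,1,10,7,11]
j→7 (A[7]=7≤11), i→3 (A[3]=13≥11); i<j, swap → [6,3,-1,7,9,1,10,13,11]
j→6, i→7; i≥j, return j=6. A = [6,3,-1,7,9,1,10,13,11]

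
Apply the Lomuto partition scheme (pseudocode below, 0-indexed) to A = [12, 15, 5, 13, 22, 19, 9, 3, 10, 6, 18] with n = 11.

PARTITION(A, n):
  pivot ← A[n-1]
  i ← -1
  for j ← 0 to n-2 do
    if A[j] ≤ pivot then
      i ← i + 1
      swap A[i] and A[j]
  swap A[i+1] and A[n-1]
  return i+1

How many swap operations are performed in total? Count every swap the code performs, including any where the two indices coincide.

9

pivot = A[10] = 18; i = -1
j=0: A[0]=12 ≤ 18 → i=0, swap A[0],A[0] (no change) → [12, 15, 5, 13, 22, 19, 9, 3, 10, 6, 18]
j=1: A[1]=15 ≤ 18 → i=1, swap A[1],A[1] (no change) → [12, 15, 5, 13, 22, 19, 9, 3, 10, 6, 18]
j=2: A[2]=5 ≤ 18 → i=2, swap A[2],A[2] (no change) → [12, 15, 5, 13, 22, 19, 9, 3, 10, 6, 18]
j=3: A[3]=13 ≤ 18 → i=3, swap A[3],A[3] (no change) → [12, 15, 5, 13, 22, 19, 9, 3, 10, 6, 18]
j=4: A[4]=22 > 18 → no swap
j=5: A[5]=19 > 18 → no swap
j=6: A[6]=9 ≤ 18 → i=4, swap A[4],A[6] → [12, 15, 5, 13, 9, 19, 22, 3, 10, 6, 18]
j=7: A[7]=3 ≤ 18 → i=5, swap A[5],A[7] → [12, 15, 5, 13, 9, 3, 22, 19, 10, 6, 18]
j=8: A[8]=10 ≤ 18 → i=6, swap A[6],A[8] → [12, 15, 5, 13, 9, 3, 10, 19, 22, 6, 18]
j=9: A[9]=6 ≤ 18 → i=7, swap A[7],A[9] → [12, 15, 5, 13, 9, 3, 10, 6, 22, 19, 18]
final swap A[8],A[10] → [12, 15, 5, 13, 9, 3, 10, 6, 18, 19, 22]; return 8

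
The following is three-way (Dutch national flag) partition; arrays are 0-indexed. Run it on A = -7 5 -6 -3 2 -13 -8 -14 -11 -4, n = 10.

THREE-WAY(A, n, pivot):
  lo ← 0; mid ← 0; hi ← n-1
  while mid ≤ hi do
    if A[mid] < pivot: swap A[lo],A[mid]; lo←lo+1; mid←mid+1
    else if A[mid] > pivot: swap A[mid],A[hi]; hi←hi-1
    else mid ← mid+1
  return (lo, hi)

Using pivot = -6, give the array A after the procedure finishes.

lo=0 mid=0 hi=9
-7<-6: swap(0,0), lo=1 mid=1 ⇒ -7 5 -6 -3 2 -13 -8 -14 -11 -4
5>-6: swap(1,9), hi=8 ⇒ -7 -4 -6 -3 2 -13 -8 -14 -11 5
-4>-6: swap(1,8), hi=7 ⇒ -7 -11 -6 -3 2 -13 -8 -14 -4 5
-11<-6: swap(1,1), lo=2 mid=2 ⇒ -7 -11 -6 -3 2 -13 -8 -14 -4 5
-6=-6: mid=3
-3>-6: swap(3,7), hi=6 ⇒ -7 -11 -6 -14 2 -13 -8 -3 -4 5
-14<-6: swap(2,3), lo=3 mid=4 ⇒ -7 -11 -14 -6 2 -13 -8 -3 -4 5
2>-6: swap(4,6), hi=5 ⇒ -7 -11 -14 -6 -8 -13 2 -3 -4 5
-8<-6: swap(3,4), lo=4 mid=5 ⇒ -7 -11 -14 -8 -6 -13 2 -3 -4 5
-13<-6: swap(4,5), lo=5 mid=6 ⇒ -7 -11 -14 -8 -13 -6 2 -3 -4 5
done. lo=5 hi=5; A=-7 -11 -14 -8 -13 -6 2 -3 -4 5

-7 -11 -14 -8 -13 -6 2 -3 -4 5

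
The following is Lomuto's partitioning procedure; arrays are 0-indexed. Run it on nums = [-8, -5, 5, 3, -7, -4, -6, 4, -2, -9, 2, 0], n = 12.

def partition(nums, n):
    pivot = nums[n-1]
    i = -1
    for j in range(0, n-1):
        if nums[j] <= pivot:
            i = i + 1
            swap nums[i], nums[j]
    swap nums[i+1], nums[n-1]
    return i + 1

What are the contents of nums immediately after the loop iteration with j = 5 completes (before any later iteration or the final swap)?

pivot = nums[11] = 0; i = -1
j=0: nums[0]=-8 ≤ 0 → i=0, swap nums[0],nums[0] (no change) → [-8, -5, 5, 3, -7, -4, -6, 4, -2, -9, 2, 0]
j=1: nums[1]=-5 ≤ 0 → i=1, swap nums[1],nums[1] (no change) → [-8, -5, 5, 3, -7, -4, -6, 4, -2, -9, 2, 0]
j=2: nums[2]=5 > 0 → no swap
j=3: nums[3]=3 > 0 → no swap
j=4: nums[4]=-7 ≤ 0 → i=2, swap nums[2],nums[4] → [-8, -5, -7, 3, 5, -4, -6, 4, -2, -9, 2, 0]
j=5: nums[5]=-4 ≤ 0 → i=3, swap nums[3],nums[5] → [-8, -5, -7, -4, 5, 3, -6, 4, -2, -9, 2, 0]
(after j=5) nums = [-8, -5, -7, -4, 5, 3, -6, 4, -2, -9, 2, 0]

[-8, -5, -7, -4, 5, 3, -6, 4, -2, -9, 2, 0]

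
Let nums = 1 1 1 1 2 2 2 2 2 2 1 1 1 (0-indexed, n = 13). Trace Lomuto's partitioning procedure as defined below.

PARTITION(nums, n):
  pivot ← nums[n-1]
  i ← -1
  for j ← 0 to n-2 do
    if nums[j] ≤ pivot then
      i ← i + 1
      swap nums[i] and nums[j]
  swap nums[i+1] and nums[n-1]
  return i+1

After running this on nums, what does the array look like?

1 1 1 1 1 1 1 2 2 2 2 2 2

pivot=1, i=-1
j=0: 1≤1, i=0, swap(0,0) ⇒ 1 1 1 1 2 2 2 2 2 2 1 1 1
j=1: 1≤1, i=1, swap(1,1) ⇒ 1 1 1 1 2 2 2 2 2 2 1 1 1
j=2: 1≤1, i=2, swap(2,2) ⇒ 1 1 1 1 2 2 2 2 2 2 1 1 1
j=3: 1≤1, i=3, swap(3,3) ⇒ 1 1 1 1 2 2 2 2 2 2 1 1 1
j=4: 2>1, skip
j=5: 2>1, skip
j=6: 2>1, skip
j=7: 2>1, skip
j=8: 2>1, skip
j=9: 2>1, skip
j=10: 1≤1, i=4, swap(4,10) ⇒ 1 1 1 1 1 2 2 2 2 2 2 1 1
j=11: 1≤1, i=5, swap(5,11) ⇒ 1 1 1 1 1 1 2 2 2 2 2 2 1
swap(6,12) ⇒ 1 1 1 1 1 1 1 2 2 2 2 2 2; return 6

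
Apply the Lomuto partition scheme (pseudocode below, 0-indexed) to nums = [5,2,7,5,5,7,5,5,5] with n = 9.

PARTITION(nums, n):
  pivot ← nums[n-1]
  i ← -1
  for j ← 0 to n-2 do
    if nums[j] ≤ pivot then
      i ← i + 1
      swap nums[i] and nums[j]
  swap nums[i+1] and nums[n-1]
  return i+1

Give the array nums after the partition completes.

[5,2,5,5,5,5,5,7,7]

pivot=5, i=-1
j=0: 5≤5, i=0, swap(0,0) ⇒ [5,2,7,5,5,7,5,5,5]
j=1: 2≤5, i=1, swap(1,1) ⇒ [5,2,7,5,5,7,5,5,5]
j=2: 7>5, skip
j=3: 5≤5, i=2, swap(2,3) ⇒ [5,2,5,7,5,7,5,5,5]
j=4: 5≤5, i=3, swap(3,4) ⇒ [5,2,5,5,7,7,5,5,5]
j=5: 7>5, skip
j=6: 5≤5, i=4, swap(4,6) ⇒ [5,2,5,5,5,7,7,5,5]
j=7: 5≤5, i=5, swap(5,7) ⇒ [5,2,5,5,5,5,7,7,5]
swap(6,8) ⇒ [5,2,5,5,5,5,5,7,7]; return 6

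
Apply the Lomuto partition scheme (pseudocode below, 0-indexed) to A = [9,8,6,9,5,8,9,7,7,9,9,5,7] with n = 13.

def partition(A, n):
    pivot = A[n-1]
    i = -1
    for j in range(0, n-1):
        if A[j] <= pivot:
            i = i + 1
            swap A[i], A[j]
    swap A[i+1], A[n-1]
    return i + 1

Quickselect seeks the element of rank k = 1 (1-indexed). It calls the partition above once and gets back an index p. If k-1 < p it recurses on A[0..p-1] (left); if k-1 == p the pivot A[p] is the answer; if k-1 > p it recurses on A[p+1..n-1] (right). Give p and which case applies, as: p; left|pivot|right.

pivot = A[12] = 7; i = -1
j=0: A[0]=9 > 7 → no swap
j=1: A[1]=8 > 7 → no swap
j=2: A[2]=6 ≤ 7 → i=0, swap A[0],A[2] → [6,8,9,9,5,8,9,7,7,9,9,5,7]
j=3: A[3]=9 > 7 → no swap
j=4: A[4]=5 ≤ 7 → i=1, swap A[1],A[4] → [6,5,9,9,8,8,9,7,7,9,9,5,7]
j=5: A[5]=8 > 7 → no swap
j=6: A[6]=9 > 7 → no swap
j=7: A[7]=7 ≤ 7 → i=2, swap A[2],A[7] → [6,5,7,9,8,8,9,9,7,9,9,5,7]
j=8: A[8]=7 ≤ 7 → i=3, swap A[3],A[8] → [6,5,7,7,8,8,9,9,9,9,9,5,7]
j=9: A[9]=9 > 7 → no swap
j=10: A[10]=9 > 7 → no swap
j=11: A[11]=5 ≤ 7 → i=4, swap A[4],A[11] → [6,5,7,7,5,8,9,9,9,9,9,8,7]
final swap A[5],A[12] → [6,5,7,7,5,7,9,9,9,9,9,8,8]; return 5
p = 5; k-1 = 0 < 5 ⇒ left

5; left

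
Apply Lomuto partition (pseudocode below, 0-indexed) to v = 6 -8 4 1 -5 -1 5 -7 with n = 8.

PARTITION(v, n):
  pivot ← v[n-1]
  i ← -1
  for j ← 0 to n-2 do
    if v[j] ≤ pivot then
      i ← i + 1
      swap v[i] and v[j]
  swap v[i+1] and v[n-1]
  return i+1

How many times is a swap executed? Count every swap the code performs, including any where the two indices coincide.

pivot = v[7] = -7; i = -1
j=0: v[0]=6 > -7 → no swap
j=1: v[1]=-8 ≤ -7 → i=0, swap v[0],v[1] → -8 6 4 1 -5 -1 5 -7
j=2: v[2]=4 > -7 → no swap
j=3: v[3]=1 > -7 → no swap
j=4: v[4]=-5 > -7 → no swap
j=5: v[5]=-1 > -7 → no swap
j=6: v[6]=5 > -7 → no swap
final swap v[1],v[7] → -8 -7 4 1 -5 -1 5 6; return 1

2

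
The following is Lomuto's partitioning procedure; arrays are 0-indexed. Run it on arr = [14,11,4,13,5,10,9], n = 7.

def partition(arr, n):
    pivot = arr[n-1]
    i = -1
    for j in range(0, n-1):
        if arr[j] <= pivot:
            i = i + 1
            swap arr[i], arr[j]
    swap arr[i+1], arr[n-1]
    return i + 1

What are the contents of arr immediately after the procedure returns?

[4,5,9,13,11,10,14]

pivot = arr[6] = 9; i = -1
j=0: arr[0]=14 > 9 → no swap
j=1: arr[1]=11 > 9 → no swap
j=2: arr[2]=4 ≤ 9 → i=0, swap arr[0],arr[2] → [4,11,14,13,5,10,9]
j=3: arr[3]=13 > 9 → no swap
j=4: arr[4]=5 ≤ 9 → i=1, swap arr[1],arr[4] → [4,5,14,13,11,10,9]
j=5: arr[5]=10 > 9 → no swap
final swap arr[2],arr[6] → [4,5,9,13,11,10,14]; return 2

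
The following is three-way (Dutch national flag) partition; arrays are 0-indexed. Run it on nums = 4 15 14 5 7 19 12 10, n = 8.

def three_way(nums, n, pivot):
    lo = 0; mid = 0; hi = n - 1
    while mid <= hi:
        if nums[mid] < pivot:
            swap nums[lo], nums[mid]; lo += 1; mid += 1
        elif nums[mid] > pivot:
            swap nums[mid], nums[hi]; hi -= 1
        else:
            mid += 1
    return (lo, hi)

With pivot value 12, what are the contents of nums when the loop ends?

pivot = 12; lo=0, mid=0, hi=7
nums[mid]=4<12: swap nums[0],nums[0]; lo=1,mid=1 → 4 15 14 5 7 19 12 10
nums[mid]=15>12: swap nums[1],nums[7]; hi=6 → 4 10 14 5 7 19 12 15
nums[mid]=10<12: swap nums[1],nums[1]; lo=2,mid=2 → 4 10 14 5 7 19 12 15
nums[mid]=14>12: swap nums[2],nums[6]; hi=5 → 4 10 12 5 7 19 14 15
nums[mid]=12=12: mid=3
nums[mid]=5<12: swap nums[2],nums[3]; lo=3,mid=4 → 4 10 5 12 7 19 14 15
nums[mid]=7<12: swap nums[3],nums[4]; lo=4,mid=5 → 4 10 5 7 12 19 14 15
nums[mid]=19>12: swap nums[5],nums[5]; hi=4 → 4 10 5 7 12 19 14 15
end: lo=4, hi=4; nums = 4 10 5 7 12 19 14 15

4 10 5 7 12 19 14 15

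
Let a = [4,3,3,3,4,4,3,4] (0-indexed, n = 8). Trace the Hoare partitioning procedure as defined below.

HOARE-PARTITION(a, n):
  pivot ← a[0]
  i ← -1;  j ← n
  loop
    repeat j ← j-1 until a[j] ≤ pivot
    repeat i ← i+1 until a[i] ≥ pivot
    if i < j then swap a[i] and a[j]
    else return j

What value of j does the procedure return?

pivot = a[0] = 4; i = -1, j = 8
j→7 (a[7]=4≤4), i→0 (a[0]=4≥4); i<j, swap → [4,3,3,3,4,4,3,4]
j→6 (a[6]=3≤4), i→4 (a[4]=4≥4); i<j, swap → [4,3,3,3,3,4,4,4]
j→5, i→5; i≥j, return j=5. a = [4,3,3,3,3,4,4,4]

5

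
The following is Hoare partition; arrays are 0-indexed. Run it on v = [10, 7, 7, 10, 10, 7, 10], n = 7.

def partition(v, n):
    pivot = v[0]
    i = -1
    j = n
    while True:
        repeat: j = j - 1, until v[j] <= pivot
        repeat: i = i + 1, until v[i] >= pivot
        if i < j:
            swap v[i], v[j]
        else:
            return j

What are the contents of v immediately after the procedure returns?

[10, 7, 7, 7, 10, 10, 10]

pivot = v[0] = 10; i = -1, j = 7
j→6 (v[6]=10≤10), i→0 (v[0]=10≥10); i<j, swap → [10, 7, 7, 10, 10, 7, 10]
j→5 (v[5]=7≤10), i→3 (v[3]=10≥10); i<j, swap → [10, 7, 7, 7, 10, 10, 10]
j→4, i→4; i≥j, return j=4. v = [10, 7, 7, 7, 10, 10, 10]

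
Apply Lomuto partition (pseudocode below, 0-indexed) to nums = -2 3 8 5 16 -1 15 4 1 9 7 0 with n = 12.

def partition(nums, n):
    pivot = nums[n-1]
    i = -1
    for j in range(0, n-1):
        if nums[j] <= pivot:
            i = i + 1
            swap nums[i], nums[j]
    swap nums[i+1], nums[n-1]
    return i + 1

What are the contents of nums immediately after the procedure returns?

pivot = nums[11] = 0; i = -1
j=0: nums[0]=-2 ≤ 0 → i=0, swap nums[0],nums[0] (no change) → -2 3 8 5 16 -1 15 4 1 9 7 0
j=1: nums[1]=3 > 0 → no swap
j=2: nums[2]=8 > 0 → no swap
j=3: nums[3]=5 > 0 → no swap
j=4: nums[4]=16 > 0 → no swap
j=5: nums[5]=-1 ≤ 0 → i=1, swap nums[1],nums[5] → -2 -1 8 5 16 3 15 4 1 9 7 0
j=6: nums[6]=15 > 0 → no swap
j=7: nums[7]=4 > 0 → no swap
j=8: nums[8]=1 > 0 → no swap
j=9: nums[9]=9 > 0 → no swap
j=10: nums[10]=7 > 0 → no swap
final swap nums[2],nums[11] → -2 -1 0 5 16 3 15 4 1 9 7 8; return 2

-2 -1 0 5 16 3 15 4 1 9 7 8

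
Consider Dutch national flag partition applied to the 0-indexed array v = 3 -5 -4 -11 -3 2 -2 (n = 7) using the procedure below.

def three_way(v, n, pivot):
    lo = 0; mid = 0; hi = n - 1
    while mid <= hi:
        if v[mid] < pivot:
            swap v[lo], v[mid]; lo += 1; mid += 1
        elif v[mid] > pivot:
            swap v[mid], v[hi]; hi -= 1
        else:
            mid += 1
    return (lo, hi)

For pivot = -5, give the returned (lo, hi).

pivot = -5; lo=0, mid=0, hi=6
v[mid]=3>-5: swap v[0],v[6]; hi=5 → -2 -5 -4 -11 -3 2 3
v[mid]=-2>-5: swap v[0],v[5]; hi=4 → 2 -5 -4 -11 -3 -2 3
v[mid]=2>-5: swap v[0],v[4]; hi=3 → -3 -5 -4 -11 2 -2 3
v[mid]=-3>-5: swap v[0],v[3]; hi=2 → -11 -5 -4 -3 2 -2 3
v[mid]=-11<-5: swap v[0],v[0]; lo=1,mid=1 → -11 -5 -4 -3 2 -2 3
v[mid]=-5=-5: mid=2
v[mid]=-4>-5: swap v[2],v[2]; hi=1 → -11 -5 -4 -3 2 -2 3
end: lo=1, hi=1; v = -11 -5 -4 -3 2 -2 3

(1, 1)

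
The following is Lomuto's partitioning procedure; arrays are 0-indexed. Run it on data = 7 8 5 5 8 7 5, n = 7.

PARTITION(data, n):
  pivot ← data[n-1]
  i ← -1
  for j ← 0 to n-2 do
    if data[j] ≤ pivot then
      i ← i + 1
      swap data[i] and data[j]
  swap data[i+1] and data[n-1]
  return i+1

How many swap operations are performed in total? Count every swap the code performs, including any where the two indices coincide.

3

pivot = data[6] = 5; i = -1
j=0: data[0]=7 > 5 → no swap
j=1: data[1]=8 > 5 → no swap
j=2: data[2]=5 ≤ 5 → i=0, swap data[0],data[2] → 5 8 7 5 8 7 5
j=3: data[3]=5 ≤ 5 → i=1, swap data[1],data[3] → 5 5 7 8 8 7 5
j=4: data[4]=8 > 5 → no swap
j=5: data[5]=7 > 5 → no swap
final swap data[2],data[6] → 5 5 5 8 8 7 7; return 2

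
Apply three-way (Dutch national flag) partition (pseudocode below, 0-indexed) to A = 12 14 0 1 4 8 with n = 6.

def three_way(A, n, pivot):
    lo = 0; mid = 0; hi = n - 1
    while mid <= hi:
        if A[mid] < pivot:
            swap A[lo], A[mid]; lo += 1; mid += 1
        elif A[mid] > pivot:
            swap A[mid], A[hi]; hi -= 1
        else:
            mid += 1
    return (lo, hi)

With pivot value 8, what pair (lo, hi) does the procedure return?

(3, 3)

lo=0 mid=0 hi=5
12>8: swap(0,5), hi=4 ⇒ 8 14 0 1 4 12
8=8: mid=1
14>8: swap(1,4), hi=3 ⇒ 8 4 0 1 14 12
4<8: swap(0,1), lo=1 mid=2 ⇒ 4 8 0 1 14 12
0<8: swap(1,2), lo=2 mid=3 ⇒ 4 0 8 1 14 12
1<8: swap(2,3), lo=3 mid=4 ⇒ 4 0 1 8 14 12
done. lo=3 hi=3; A=4 0 1 8 14 12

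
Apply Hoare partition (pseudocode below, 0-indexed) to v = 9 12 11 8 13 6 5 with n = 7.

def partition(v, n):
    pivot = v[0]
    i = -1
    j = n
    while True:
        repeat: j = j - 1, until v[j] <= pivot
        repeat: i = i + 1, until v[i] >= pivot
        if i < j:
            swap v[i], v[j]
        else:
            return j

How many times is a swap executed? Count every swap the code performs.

pivot = v[0] = 9; i = -1, j = 7
j→6 (v[6]=5≤9), i→0 (v[0]=9≥9); i<j, swap → 5 12 11 8 13 6 9
j→5 (v[5]=6≤9), i→1 (v[1]=12≥9); i<j, swap → 5 6 11 8 13 12 9
j→3 (v[3]=8≤9), i→2 (v[2]=11≥9); i<j, swap → 5 6 8 11 13 12 9
j→2, i→3; i≥j, return j=2. v = 5 6 8 11 13 12 9

3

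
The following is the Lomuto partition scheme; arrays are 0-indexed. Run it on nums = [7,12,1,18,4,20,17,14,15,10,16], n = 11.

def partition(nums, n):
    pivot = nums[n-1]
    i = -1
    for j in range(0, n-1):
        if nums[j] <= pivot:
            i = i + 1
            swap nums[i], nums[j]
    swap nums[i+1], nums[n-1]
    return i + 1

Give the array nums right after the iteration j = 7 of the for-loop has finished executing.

[7,12,1,4,14,20,17,18,15,10,16]

pivot=16, i=-1
j=0: 7≤16, i=0, swap(0,0) ⇒ [7,12,1,18,4,20,17,14,15,10,16]
j=1: 12≤16, i=1, swap(1,1) ⇒ [7,12,1,18,4,20,17,14,15,10,16]
j=2: 1≤16, i=2, swap(2,2) ⇒ [7,12,1,18,4,20,17,14,15,10,16]
j=3: 18>16, skip
j=4: 4≤16, i=3, swap(3,4) ⇒ [7,12,1,4,18,20,17,14,15,10,16]
j=5: 20>16, skip
j=6: 17>16, skip
j=7: 14≤16, i=4, swap(4,7) ⇒ [7,12,1,4,14,20,17,18,15,10,16]
(after j=7) nums = [7,12,1,4,14,20,17,18,15,10,16]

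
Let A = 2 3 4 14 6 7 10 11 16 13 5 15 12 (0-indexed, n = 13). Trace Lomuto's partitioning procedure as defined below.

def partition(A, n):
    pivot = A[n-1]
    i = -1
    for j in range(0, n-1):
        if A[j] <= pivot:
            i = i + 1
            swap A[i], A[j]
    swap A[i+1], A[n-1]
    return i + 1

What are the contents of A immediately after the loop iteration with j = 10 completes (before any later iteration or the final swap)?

pivot=12, i=-1
j=0: 2≤12, i=0, swap(0,0) ⇒ 2 3 4 14 6 7 10 11 16 13 5 15 12
j=1: 3≤12, i=1, swap(1,1) ⇒ 2 3 4 14 6 7 10 11 16 13 5 15 12
j=2: 4≤12, i=2, swap(2,2) ⇒ 2 3 4 14 6 7 10 11 16 13 5 15 12
j=3: 14>12, skip
j=4: 6≤12, i=3, swap(3,4) ⇒ 2 3 4 6 14 7 10 11 16 13 5 15 12
j=5: 7≤12, i=4, swap(4,5) ⇒ 2 3 4 6 7 14 10 11 16 13 5 15 12
j=6: 10≤12, i=5, swap(5,6) ⇒ 2 3 4 6 7 10 14 11 16 13 5 15 12
j=7: 11≤12, i=6, swap(6,7) ⇒ 2 3 4 6 7 10 11 14 16 13 5 15 12
j=8: 16>12, skip
j=9: 13>12, skip
j=10: 5≤12, i=7, swap(7,10) ⇒ 2 3 4 6 7 10 11 5 16 13 14 15 12
(after j=10) A = 2 3 4 6 7 10 11 5 16 13 14 15 12

2 3 4 6 7 10 11 5 16 13 14 15 12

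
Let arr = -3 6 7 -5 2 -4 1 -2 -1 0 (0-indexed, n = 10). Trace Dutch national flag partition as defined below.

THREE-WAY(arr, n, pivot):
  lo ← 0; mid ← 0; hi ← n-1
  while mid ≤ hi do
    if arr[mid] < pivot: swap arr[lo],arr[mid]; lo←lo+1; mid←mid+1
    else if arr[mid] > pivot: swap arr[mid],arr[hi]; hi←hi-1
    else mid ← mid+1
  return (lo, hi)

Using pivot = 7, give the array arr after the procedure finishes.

pivot = 7; lo=0, mid=0, hi=9
arr[mid]=-3<7: swap arr[0],arr[0]; lo=1,mid=1 → -3 6 7 -5 2 -4 1 -2 -1 0
arr[mid]=6<7: swap arr[1],arr[1]; lo=2,mid=2 → -3 6 7 -5 2 -4 1 -2 -1 0
arr[mid]=7=7: mid=3
arr[mid]=-5<7: swap arr[2],arr[3]; lo=3,mid=4 → -3 6 -5 7 2 -4 1 -2 -1 0
arr[mid]=2<7: swap arr[3],arr[4]; lo=4,mid=5 → -3 6 -5 2 7 -4 1 -2 -1 0
arr[mid]=-4<7: swap arr[4],arr[5]; lo=5,mid=6 → -3 6 -5 2 -4 7 1 -2 -1 0
arr[mid]=1<7: swap arr[5],arr[6]; lo=6,mid=7 → -3 6 -5 2 -4 1 7 -2 -1 0
arr[mid]=-2<7: swap arr[6],arr[7]; lo=7,mid=8 → -3 6 -5 2 -4 1 -2 7 -1 0
arr[mid]=-1<7: swap arr[7],arr[8]; lo=8,mid=9 → -3 6 -5 2 -4 1 -2 -1 7 0
arr[mid]=0<7: swap arr[8],arr[9]; lo=9,mid=10 → -3 6 -5 2 -4 1 -2 -1 0 7
end: lo=9, hi=9; arr = -3 6 -5 2 -4 1 -2 -1 0 7

-3 6 -5 2 -4 1 -2 -1 0 7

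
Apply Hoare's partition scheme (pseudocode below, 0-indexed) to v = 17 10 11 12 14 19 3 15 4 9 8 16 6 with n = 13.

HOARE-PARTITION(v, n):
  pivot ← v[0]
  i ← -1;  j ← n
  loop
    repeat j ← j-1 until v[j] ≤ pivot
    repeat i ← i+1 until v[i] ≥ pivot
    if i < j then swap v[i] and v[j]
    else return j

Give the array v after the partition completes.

pivot = v[0] = 17; i = -1, j = 13
j→12 (v[12]=6≤17), i→0 (v[0]=17≥17); i<j, swap → 6 10 11 12 14 19 3 15 4 9 8 16 17
j→11 (v[11]=16≤17), i→5 (v[5]=19≥17); i<j, swap → 6 10 11 12 14 16 3 15 4 9 8 19 17
j→10, i→11; i≥j, return j=10. v = 6 10 11 12 14 16 3 15 4 9 8 19 17

6 10 11 12 14 16 3 15 4 9 8 19 17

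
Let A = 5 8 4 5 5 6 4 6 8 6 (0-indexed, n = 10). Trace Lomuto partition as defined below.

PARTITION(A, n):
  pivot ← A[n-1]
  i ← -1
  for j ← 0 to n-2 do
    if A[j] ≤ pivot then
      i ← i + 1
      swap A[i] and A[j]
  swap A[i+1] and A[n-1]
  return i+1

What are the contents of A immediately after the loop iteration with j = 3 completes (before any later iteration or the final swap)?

5 4 5 8 5 6 4 6 8 6

pivot = A[9] = 6; i = -1
j=0: A[0]=5 ≤ 6 → i=0, swap A[0],A[0] (no change) → 5 8 4 5 5 6 4 6 8 6
j=1: A[1]=8 > 6 → no swap
j=2: A[2]=4 ≤ 6 → i=1, swap A[1],A[2] → 5 4 8 5 5 6 4 6 8 6
j=3: A[3]=5 ≤ 6 → i=2, swap A[2],A[3] → 5 4 5 8 5 6 4 6 8 6
(after j=3) A = 5 4 5 8 5 6 4 6 8 6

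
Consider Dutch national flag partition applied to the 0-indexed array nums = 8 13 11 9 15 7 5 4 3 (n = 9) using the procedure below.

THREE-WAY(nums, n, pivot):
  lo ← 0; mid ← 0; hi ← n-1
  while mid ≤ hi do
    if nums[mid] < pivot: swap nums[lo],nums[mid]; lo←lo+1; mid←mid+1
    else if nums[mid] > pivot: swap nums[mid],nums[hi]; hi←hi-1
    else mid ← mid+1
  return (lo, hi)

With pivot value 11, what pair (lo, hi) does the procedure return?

lo=0 mid=0 hi=8
8<11: swap(0,0), lo=1 mid=1 ⇒ 8 13 11 9 15 7 5 4 3
13>11: swap(1,8), hi=7 ⇒ 8 3 11 9 15 7 5 4 13
3<11: swap(1,1), lo=2 mid=2 ⇒ 8 3 11 9 15 7 5 4 13
11=11: mid=3
9<11: swap(2,3), lo=3 mid=4 ⇒ 8 3 9 11 15 7 5 4 13
15>11: swap(4,7), hi=6 ⇒ 8 3 9 11 4 7 5 15 13
4<11: swap(3,4), lo=4 mid=5 ⇒ 8 3 9 4 11 7 5 15 13
7<11: swap(4,5), lo=5 mid=6 ⇒ 8 3 9 4 7 11 5 15 13
5<11: swap(5,6), lo=6 mid=7 ⇒ 8 3 9 4 7 5 11 15 13
done. lo=6 hi=6; nums=8 3 9 4 7 5 11 15 13

(6, 6)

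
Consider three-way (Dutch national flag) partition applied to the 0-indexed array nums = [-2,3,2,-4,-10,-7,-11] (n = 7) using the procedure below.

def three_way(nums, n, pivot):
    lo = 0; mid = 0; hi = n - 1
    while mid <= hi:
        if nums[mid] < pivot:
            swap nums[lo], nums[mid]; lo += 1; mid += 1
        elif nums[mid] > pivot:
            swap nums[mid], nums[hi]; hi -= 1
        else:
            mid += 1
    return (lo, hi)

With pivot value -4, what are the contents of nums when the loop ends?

pivot = -4; lo=0, mid=0, hi=6
nums[mid]=-2>-4: swap nums[0],nums[6]; hi=5 → [-11,3,2,-4,-10,-7,-2]
nums[mid]=-11<-4: swap nums[0],nums[0]; lo=1,mid=1 → [-11,3,2,-4,-10,-7,-2]
nums[mid]=3>-4: swap nums[1],nums[5]; hi=4 → [-11,-7,2,-4,-10,3,-2]
nums[mid]=-7<-4: swap nums[1],nums[1]; lo=2,mid=2 → [-11,-7,2,-4,-10,3,-2]
nums[mid]=2>-4: swap nums[2],nums[4]; hi=3 → [-11,-7,-10,-4,2,3,-2]
nums[mid]=-10<-4: swap nums[2],nums[2]; lo=3,mid=3 → [-11,-7,-10,-4,2,3,-2]
nums[mid]=-4=-4: mid=4
end: lo=3, hi=3; nums = [-11,-7,-10,-4,2,3,-2]

[-11,-7,-10,-4,2,3,-2]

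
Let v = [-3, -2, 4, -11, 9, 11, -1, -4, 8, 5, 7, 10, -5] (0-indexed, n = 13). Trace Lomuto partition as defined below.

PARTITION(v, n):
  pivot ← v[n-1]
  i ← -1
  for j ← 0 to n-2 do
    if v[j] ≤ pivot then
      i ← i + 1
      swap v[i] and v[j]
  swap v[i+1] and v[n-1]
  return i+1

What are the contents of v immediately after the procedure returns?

pivot = v[12] = -5; i = -1
j=0: v[0]=-3 > -5 → no swap
j=1: v[1]=-2 > -5 → no swap
j=2: v[2]=4 > -5 → no swap
j=3: v[3]=-11 ≤ -5 → i=0, swap v[0],v[3] → [-11, -2, 4, -3, 9, 11, -1, -4, 8, 5, 7, 10, -5]
j=4: v[4]=9 > -5 → no swap
j=5: v[5]=11 > -5 → no swap
j=6: v[6]=-1 > -5 → no swap
j=7: v[7]=-4 > -5 → no swap
j=8: v[8]=8 > -5 → no swap
j=9: v[9]=5 > -5 → no swap
j=10: v[10]=7 > -5 → no swap
j=11: v[11]=10 > -5 → no swap
final swap v[1],v[12] → [-11, -5, 4, -3, 9, 11, -1, -4, 8, 5, 7, 10, -2]; return 1

[-11, -5, 4, -3, 9, 11, -1, -4, 8, 5, 7, 10, -2]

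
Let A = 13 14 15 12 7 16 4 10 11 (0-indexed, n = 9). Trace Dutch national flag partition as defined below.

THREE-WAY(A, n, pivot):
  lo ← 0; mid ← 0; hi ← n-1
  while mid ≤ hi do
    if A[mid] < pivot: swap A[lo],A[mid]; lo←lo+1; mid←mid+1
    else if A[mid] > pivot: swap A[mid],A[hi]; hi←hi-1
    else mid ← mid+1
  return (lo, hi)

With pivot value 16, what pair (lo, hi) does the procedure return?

pivot = 16; lo=0, mid=0, hi=8
A[mid]=13<16: swap A[0],A[0]; lo=1,mid=1 → 13 14 15 12 7 16 4 10 11
A[mid]=14<16: swap A[1],A[1]; lo=2,mid=2 → 13 14 15 12 7 16 4 10 11
A[mid]=15<16: swap A[2],A[2]; lo=3,mid=3 → 13 14 15 12 7 16 4 10 11
A[mid]=12<16: swap A[3],A[3]; lo=4,mid=4 → 13 14 15 12 7 16 4 10 11
A[mid]=7<16: swap A[4],A[4]; lo=5,mid=5 → 13 14 15 12 7 16 4 10 11
A[mid]=16=16: mid=6
A[mid]=4<16: swap A[5],A[6]; lo=6,mid=7 → 13 14 15 12 7 4 16 10 11
A[mid]=10<16: swap A[6],A[7]; lo=7,mid=8 → 13 14 15 12 7 4 10 16 11
A[mid]=11<16: swap A[7],A[8]; lo=8,mid=9 → 13 14 15 12 7 4 10 11 16
end: lo=8, hi=8; A = 13 14 15 12 7 4 10 11 16

(8, 8)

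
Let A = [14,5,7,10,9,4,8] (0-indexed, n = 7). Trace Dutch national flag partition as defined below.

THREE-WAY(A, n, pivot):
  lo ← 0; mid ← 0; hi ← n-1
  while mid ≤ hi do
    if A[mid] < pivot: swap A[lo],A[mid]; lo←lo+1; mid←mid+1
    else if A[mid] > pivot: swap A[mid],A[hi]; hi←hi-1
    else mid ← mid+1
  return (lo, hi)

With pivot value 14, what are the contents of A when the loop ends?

[5,7,10,9,4,8,14]

lo=0 mid=0 hi=6
14=14: mid=1
5<14: swap(0,1), lo=1 mid=2 ⇒ [5,14,7,10,9,4,8]
7<14: swap(1,2), lo=2 mid=3 ⇒ [5,7,14,10,9,4,8]
10<14: swap(2,3), lo=3 mid=4 ⇒ [5,7,10,14,9,4,8]
9<14: swap(3,4), lo=4 mid=5 ⇒ [5,7,10,9,14,4,8]
4<14: swap(4,5), lo=5 mid=6 ⇒ [5,7,10,9,4,14,8]
8<14: swap(5,6), lo=6 mid=7 ⇒ [5,7,10,9,4,8,14]
done. lo=6 hi=6; A=[5,7,10,9,4,8,14]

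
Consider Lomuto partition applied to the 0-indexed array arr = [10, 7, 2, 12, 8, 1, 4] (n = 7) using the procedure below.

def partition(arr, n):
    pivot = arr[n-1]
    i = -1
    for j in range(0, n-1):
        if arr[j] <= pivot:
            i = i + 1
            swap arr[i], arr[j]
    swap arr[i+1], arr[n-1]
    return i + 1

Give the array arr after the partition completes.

[2, 1, 4, 12, 8, 7, 10]

pivot=4, i=-1
j=0: 10>4, skip
j=1: 7>4, skip
j=2: 2≤4, i=0, swap(0,2) ⇒ [2, 7, 10, 12, 8, 1, 4]
j=3: 12>4, skip
j=4: 8>4, skip
j=5: 1≤4, i=1, swap(1,5) ⇒ [2, 1, 10, 12, 8, 7, 4]
swap(2,6) ⇒ [2, 1, 4, 12, 8, 7, 10]; return 2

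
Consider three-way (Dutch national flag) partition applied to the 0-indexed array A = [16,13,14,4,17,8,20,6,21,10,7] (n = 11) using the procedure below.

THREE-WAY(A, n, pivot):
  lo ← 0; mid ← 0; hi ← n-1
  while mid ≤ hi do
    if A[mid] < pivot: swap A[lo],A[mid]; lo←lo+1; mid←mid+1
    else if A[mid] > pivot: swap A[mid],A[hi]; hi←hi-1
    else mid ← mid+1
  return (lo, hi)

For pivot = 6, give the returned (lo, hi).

pivot = 6; lo=0, mid=0, hi=10
A[mid]=16>6: swap A[0],A[10]; hi=9 → [7,13,14,4,17,8,20,6,21,10,16]
A[mid]=7>6: swap A[0],A[9]; hi=8 → [10,13,14,4,17,8,20,6,21,7,16]
A[mid]=10>6: swap A[0],A[8]; hi=7 → [21,13,14,4,17,8,20,6,10,7,16]
A[mid]=21>6: swap A[0],A[7]; hi=6 → [6,13,14,4,17,8,20,21,10,7,16]
A[mid]=6=6: mid=1
A[mid]=13>6: swap A[1],A[6]; hi=5 → [6,20,14,4,17,8,13,21,10,7,16]
A[mid]=20>6: swap A[1],A[5]; hi=4 → [6,8,14,4,17,20,13,21,10,7,16]
A[mid]=8>6: swap A[1],A[4]; hi=3 → [6,17,14,4,8,20,13,21,10,7,16]
A[mid]=17>6: swap A[1],A[3]; hi=2 → [6,4,14,17,8,20,13,21,10,7,16]
A[mid]=4<6: swap A[0],A[1]; lo=1,mid=2 → [4,6,14,17,8,20,13,21,10,7,16]
A[mid]=14>6: swap A[2],A[2]; hi=1 → [4,6,14,17,8,20,13,21,10,7,16]
end: lo=1, hi=1; A = [4,6,14,17,8,20,13,21,10,7,16]

(1, 1)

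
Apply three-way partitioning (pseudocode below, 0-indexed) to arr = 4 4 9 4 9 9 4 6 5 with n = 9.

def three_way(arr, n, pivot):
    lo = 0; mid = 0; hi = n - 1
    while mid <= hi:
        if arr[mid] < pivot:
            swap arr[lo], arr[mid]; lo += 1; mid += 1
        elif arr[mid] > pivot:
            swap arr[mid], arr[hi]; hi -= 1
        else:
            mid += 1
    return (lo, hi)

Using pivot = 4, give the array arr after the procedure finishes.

4 4 4 4 9 9 6 5 9

pivot = 4; lo=0, mid=0, hi=8
arr[mid]=4=4: mid=1
arr[mid]=4=4: mid=2
arr[mid]=9>4: swap arr[2],arr[8]; hi=7 → 4 4 5 4 9 9 4 6 9
arr[mid]=5>4: swap arr[2],arr[7]; hi=6 → 4 4 6 4 9 9 4 5 9
arr[mid]=6>4: swap arr[2],arr[6]; hi=5 → 4 4 4 4 9 9 6 5 9
arr[mid]=4=4: mid=3
arr[mid]=4=4: mid=4
arr[mid]=9>4: swap arr[4],arr[5]; hi=4 → 4 4 4 4 9 9 6 5 9
arr[mid]=9>4: swap arr[4],arr[4]; hi=3 → 4 4 4 4 9 9 6 5 9
end: lo=0, hi=3; arr = 4 4 4 4 9 9 6 5 9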